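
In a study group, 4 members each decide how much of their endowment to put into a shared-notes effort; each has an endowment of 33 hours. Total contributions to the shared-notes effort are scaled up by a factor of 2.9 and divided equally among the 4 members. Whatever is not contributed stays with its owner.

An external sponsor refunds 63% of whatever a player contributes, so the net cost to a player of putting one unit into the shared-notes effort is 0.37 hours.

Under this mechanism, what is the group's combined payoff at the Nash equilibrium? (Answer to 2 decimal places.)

465.96 hours

Under the mechanism each unit contributed yields (2.9/4) / 0.37 = 1.9595 back to its contributor per unit of net cost, which exceeds 1, making full contribution the dominant choice for everyone.
At the Nash equilibrium everyone contributes 33. Group total payoff = 4 × (33 × 0.63 + 2.9 × 33) = 465.96.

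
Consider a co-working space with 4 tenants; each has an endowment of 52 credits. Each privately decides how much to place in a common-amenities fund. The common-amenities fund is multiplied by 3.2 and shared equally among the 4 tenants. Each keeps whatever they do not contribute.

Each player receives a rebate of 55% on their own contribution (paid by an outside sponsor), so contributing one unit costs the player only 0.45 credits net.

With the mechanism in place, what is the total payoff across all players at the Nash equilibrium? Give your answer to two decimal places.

The effective private return per unit is now (3.2/4) / 0.45 = 1.7778 > 1, so every player's dominant strategy flips to full contribution.
So the Nash equilibrium is full contribution by all 4; the group earns 4 × (52 × 0.55 + 3.2 × 52) = 780.00.

780.00 credits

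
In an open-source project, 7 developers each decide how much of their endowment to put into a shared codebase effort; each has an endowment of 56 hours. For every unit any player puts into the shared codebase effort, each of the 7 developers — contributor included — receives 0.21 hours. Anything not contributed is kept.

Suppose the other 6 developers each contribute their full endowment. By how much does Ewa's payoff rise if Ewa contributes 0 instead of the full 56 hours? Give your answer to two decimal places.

44.24 hours

Switching from a contribution of 56 to 0 lets Ewa keep an extra 56 hours, but lowers the shared codebase effort by 56, which costs Ewa their own share of that drop: 0.21 × 56 = 11.76.
Net gain = 56 − 11.76 = 44.24. The private return per contributed unit (0.21) is below 1, so free-riding is indeed the best response regardless of what the others do.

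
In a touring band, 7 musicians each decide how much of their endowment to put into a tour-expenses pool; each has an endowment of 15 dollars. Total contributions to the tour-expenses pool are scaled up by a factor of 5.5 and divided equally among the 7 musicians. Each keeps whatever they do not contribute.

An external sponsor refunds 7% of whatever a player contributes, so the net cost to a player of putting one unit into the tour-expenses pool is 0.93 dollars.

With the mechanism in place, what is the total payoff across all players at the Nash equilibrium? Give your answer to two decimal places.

105.00 dollars

Even with the mechanism, each unit contributed returns only (5.5/7) / 0.93 = 0.8449 per unit of net cost, so contributing nothing is still dominant.
At the Nash equilibrium no one contributes; group total payoff = 7 × 15 = 105.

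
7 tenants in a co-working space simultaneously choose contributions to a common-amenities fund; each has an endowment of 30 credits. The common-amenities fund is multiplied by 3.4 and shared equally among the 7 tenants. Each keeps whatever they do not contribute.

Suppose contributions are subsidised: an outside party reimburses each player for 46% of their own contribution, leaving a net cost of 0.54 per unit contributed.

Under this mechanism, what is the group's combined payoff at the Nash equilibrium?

210.00 credits

The effective private return is (3.4/7) / 0.54 = 0.8995, which is still under 1, so the mechanism doesn't change anyone's dominant strategy: zero contribution.
At the Nash equilibrium no one contributes; group total payoff = 7 × 30 = 210.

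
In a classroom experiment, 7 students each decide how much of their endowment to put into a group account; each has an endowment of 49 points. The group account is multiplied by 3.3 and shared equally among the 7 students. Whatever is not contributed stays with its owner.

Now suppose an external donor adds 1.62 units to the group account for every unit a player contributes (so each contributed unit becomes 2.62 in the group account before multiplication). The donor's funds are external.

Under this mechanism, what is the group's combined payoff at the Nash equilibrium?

2965.58 points

With the mechanism, a contributed unit returns 3.3 × 2.62 / 7 = 1.2351 per unit of net cost to the contributor — now above 1 — so contributing fully is weakly dominant for every player.
At the Nash equilibrium everyone contributes 49. Group total payoff = 3.3 × 2.62 × 343 = 2965.58.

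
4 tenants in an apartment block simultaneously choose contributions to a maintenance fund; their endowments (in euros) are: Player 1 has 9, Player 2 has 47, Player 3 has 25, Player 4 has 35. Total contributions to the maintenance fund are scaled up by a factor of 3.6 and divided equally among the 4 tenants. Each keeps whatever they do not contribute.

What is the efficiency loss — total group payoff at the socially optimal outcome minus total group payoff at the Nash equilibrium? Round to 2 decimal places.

The private return per contributed unit is 3.6/4 = 0.9000 < 1 for every player regardless of endowment, so the Nash equilibrium is zero contribution and the group total is Σ E_j = 9 + 47 + 25 + 35 = 116.
Each contributed unit returns 3.600 to the group, so the social optimum is full contribution by everyone: group total = 3.600 × 116 = 417.60.
Efficiency loss = (3.600 − 1) × 116 = 301.60.

301.60 euros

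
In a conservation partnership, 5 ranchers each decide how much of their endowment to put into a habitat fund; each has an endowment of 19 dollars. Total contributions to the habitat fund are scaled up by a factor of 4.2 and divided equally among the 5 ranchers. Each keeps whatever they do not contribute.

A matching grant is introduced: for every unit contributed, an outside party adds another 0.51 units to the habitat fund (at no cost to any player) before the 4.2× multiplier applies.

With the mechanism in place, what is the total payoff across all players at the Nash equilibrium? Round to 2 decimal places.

The effective private return per unit is now 4.2 × 1.51 / 5 = 1.2684 > 1, so every player's dominant strategy flips to full contribution.
So the Nash equilibrium is full contribution by all 5; the group earns 4.2 × 1.51 × 95 = 602.49.

602.49 dollars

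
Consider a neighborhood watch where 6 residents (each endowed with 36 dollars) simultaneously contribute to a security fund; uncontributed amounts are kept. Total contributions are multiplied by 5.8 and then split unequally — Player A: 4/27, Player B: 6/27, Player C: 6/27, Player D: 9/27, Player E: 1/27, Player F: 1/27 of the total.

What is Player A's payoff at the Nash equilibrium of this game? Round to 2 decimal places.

A player with share s gets back 5.8·s per unit contributed, so full contribution is dominant for anyone with s > 1/5.8 = 0.1724 and zero contribution is dominant for anyone below.
The shares above 0.1724 belong to Player B, Player C and Player D, contributing 36 each; the remaining 3 contribute 0. Total contributed: 108.
Player A keeps 36 and receives 5.8 × 108 × 4/27 = 92.80 from the security fund, for a payoff of 128.80.

128.80 dollars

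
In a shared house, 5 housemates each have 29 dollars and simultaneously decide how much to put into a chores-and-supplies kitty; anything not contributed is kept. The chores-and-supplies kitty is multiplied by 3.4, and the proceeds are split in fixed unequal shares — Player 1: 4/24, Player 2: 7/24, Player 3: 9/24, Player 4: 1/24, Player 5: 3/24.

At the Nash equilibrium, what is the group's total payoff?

214.60 dollars

A player with share s gets back 3.4·s per unit contributed, so full contribution is dominant for anyone with s > 1/3.4 = 0.2941 and zero contribution is dominant for anyone below.
Only Player 3 (9/24) clears that bar, contributing 29; the remaining 4 contribute 0. Total contributed: 29.
The chores-and-supplies kitty pays out 3.4 × 29 = 98.60 in total (split across the unequal shares, but the aggregate is all that matters for the group sum).
The 4 free-riders keep 29 each, adding 116. Group total = 116 + 98.60 = 214.60.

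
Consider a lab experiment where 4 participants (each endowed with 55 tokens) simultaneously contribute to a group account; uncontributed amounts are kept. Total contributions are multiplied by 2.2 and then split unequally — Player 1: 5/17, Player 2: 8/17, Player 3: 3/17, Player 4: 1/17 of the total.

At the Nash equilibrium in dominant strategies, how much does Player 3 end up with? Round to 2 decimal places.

Each unit j contributes comes back to j as 2.2 × (j's share), so j prefers to contribute only if that share exceeds 1/2.2 = 0.4545; otherwise keeping the unit dominates.
The only share above 0.4545 is Player 2's 8/17, contributing 55; the remaining 3 contribute 0. Total contributed: 55.
Player 3 keeps 55 and receives 2.2 × 55 × 3/17 = 21.35 from the group account, for a payoff of 76.35.

76.35 tokens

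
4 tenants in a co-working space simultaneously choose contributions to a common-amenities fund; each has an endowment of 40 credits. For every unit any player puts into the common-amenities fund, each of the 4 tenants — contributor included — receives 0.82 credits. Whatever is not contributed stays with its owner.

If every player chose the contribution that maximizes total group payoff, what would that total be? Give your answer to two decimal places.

524.80 credits

Each contributed unit returns 3.280 to the group as a whole (0.82 to each of 4 players), which exceeds 1, so the social optimum is full contribution: group total = 3.280 × 160 = 524.80.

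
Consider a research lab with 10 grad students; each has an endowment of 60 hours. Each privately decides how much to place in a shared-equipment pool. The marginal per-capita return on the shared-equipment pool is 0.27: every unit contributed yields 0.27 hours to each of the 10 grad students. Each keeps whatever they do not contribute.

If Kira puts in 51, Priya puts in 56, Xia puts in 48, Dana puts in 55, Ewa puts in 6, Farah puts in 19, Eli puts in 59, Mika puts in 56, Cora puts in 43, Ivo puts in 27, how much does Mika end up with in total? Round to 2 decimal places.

117.40 hours

Total contributed: 51 + 56 + 48 + 55 + 6 + 19 + 59 + 56 + 43 + 27 = 420.
Each receives 0.27 × 420 = 113.40 from the shared-equipment pool.
Mika keeps 60 − 56 = 4, so Mika's payoff is 4 + 113.40 = 117.40.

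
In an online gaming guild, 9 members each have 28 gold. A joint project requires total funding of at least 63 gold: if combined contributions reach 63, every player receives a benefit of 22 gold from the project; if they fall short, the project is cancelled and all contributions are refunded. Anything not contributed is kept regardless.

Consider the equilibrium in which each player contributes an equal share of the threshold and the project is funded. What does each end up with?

43 gold

Equal share of the threshold: 63/9 = 7.
At this profile no one gains by cutting their contribution: any cut drops the total below 63, the project is cancelled, contributions are refunded, and the deviator ends with 28, which is less than 28 − 7 + 22 = 43. Contributing more than 7 just wastes the excess. So contributing exactly 7 is a best response.
Each player's payoff: 28 − 7 + 22 = 43.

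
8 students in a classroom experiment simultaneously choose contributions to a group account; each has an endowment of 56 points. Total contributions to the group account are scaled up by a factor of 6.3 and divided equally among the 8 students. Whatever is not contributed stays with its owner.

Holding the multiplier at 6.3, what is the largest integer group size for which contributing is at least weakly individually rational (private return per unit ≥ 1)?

6

Private return per unit is 6.3/(group size), which is ≥ 1 whenever the group size is ≤ 6.3.
The largest such integer is 6.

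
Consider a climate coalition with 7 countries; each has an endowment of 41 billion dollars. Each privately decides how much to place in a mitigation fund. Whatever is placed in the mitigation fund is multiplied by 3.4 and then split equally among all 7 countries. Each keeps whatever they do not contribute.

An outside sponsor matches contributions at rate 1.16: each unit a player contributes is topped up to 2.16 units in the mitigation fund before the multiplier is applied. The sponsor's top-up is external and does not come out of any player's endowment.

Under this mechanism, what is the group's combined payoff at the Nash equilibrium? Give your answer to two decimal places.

2107.73 billion dollars

Under the mechanism each unit contributed yields 3.4 × 2.16 / 7 = 1.0491 back to its contributor per unit of net cost, which exceeds 1, making full contribution the dominant choice for everyone.
At the Nash equilibrium everyone contributes 41. Group total payoff = 3.4 × 2.16 × 287 = 2107.73.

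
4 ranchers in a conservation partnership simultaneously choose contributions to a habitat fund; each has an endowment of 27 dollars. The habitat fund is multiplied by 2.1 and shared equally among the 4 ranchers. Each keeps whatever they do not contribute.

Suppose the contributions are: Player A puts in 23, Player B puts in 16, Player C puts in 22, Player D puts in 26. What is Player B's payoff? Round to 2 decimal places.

56.68 dollars

Total contributed: 23 + 16 + 22 + 26 = 87.
Each receives 2.1 × 87 / 4 = 45.68 from the habitat fund.
Player B keeps 27 − 16 = 11, so Player B's payoff is 11 + 45.68 = 56.68.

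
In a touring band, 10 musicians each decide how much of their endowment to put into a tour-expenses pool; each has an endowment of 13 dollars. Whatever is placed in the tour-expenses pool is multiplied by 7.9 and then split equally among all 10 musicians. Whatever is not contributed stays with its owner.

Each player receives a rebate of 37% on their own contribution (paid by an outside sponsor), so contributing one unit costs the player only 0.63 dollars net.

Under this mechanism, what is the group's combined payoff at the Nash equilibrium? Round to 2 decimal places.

The effective private return per unit is now (7.9/10) / 0.63 = 1.2540 > 1, so every player's dominant strategy flips to full contribution.
So the Nash equilibrium is full contribution by all 10; the group earns 10 × (13 × 0.37 + 7.9 × 13) = 1075.10.

1075.10 dollars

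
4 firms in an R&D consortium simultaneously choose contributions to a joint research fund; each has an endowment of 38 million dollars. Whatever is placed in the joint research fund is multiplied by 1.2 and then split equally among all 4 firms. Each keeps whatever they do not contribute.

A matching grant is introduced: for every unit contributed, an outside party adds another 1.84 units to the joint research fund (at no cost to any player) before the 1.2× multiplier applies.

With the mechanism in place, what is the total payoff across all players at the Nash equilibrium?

Even with the mechanism, each unit contributed returns only 1.2 × 2.84 / 4 = 0.8520 per unit of net cost, so contributing nothing is still dominant.
At the Nash equilibrium no one contributes; group total payoff = 4 × 38 = 152.

152.00 million dollars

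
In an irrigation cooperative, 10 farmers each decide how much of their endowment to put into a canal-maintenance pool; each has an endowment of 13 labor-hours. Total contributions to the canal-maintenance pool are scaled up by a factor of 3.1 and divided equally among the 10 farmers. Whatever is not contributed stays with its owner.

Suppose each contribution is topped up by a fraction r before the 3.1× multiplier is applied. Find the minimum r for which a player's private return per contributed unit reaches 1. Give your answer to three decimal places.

With matching at rate r, one contributed unit becomes (1 + r) in the canal-maintenance pool and returns 3.1 × (1 + r) / 10 to the contributor.
Setting this equal to 1: 1 + r = 10/3.1 = 3.2258.
So the minimum matching rate is r = 3.2258 − 1 = 2.226.

2.226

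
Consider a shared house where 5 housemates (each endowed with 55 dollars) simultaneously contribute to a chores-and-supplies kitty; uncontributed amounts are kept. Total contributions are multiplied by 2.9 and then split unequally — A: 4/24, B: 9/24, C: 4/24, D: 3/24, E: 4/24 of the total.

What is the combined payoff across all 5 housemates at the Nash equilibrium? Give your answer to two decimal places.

379.50 dollars

Player j's private return per contributed unit is 2.9 × (j's share). Contributing is weakly dominant for j when that share is at least 1/2.9 = 0.3448, and contributing 0 is dominant otherwise.
B alone (share 9/24) is above the threshold, contributing 55; the remaining 4 contribute 0. Total contributed: 55.
The chores-and-supplies kitty pays out 2.9 × 55 = 159.50 in total (split across the unequal shares, but the aggregate is all that matters for the group sum).
The 4 free-riders keep 55 each, adding 220. Group total = 220 + 159.50 = 379.50.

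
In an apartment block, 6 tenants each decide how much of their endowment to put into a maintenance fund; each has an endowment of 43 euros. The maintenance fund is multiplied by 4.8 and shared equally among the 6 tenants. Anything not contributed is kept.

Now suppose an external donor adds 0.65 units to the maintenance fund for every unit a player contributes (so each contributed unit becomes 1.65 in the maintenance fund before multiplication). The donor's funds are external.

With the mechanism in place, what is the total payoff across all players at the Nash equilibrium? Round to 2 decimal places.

The effective private return per unit is now 4.8 × 1.65 / 6 = 1.3200 > 1, so every player's dominant strategy flips to full contribution.
At the Nash equilibrium everyone contributes 43. Group total payoff = 4.8 × 1.65 × 258 = 2043.36.

2043.36 euros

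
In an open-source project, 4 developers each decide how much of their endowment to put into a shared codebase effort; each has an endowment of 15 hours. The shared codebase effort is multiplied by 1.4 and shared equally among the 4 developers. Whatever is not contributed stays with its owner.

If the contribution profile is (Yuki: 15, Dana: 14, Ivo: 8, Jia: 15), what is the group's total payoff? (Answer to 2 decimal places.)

80.80 hours

Total contributed: 15 + 14 + 8 + 15 = 52; total kept: 4 × 15 − 52 = 8.
The shared codebase effort pays out 1.4 × 52 = 72.80 in aggregate.
Group total = 8 + 72.80 = 80.80.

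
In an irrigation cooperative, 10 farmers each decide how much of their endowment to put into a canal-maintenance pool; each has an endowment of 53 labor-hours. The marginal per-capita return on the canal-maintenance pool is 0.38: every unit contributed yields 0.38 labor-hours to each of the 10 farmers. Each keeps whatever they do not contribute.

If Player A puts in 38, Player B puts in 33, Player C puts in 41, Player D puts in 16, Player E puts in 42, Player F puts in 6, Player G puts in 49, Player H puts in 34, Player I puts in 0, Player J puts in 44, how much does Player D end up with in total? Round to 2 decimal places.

152.14 labor-hours

Total contributed: 38 + 33 + 41 + 16 + 42 + 6 + 49 + 34 + 0 + 44 = 303.
Each receives 0.38 × 303 = 115.14 from the canal-maintenance pool.
Player D keeps 53 − 16 = 37, so Player D's payoff is 37 + 115.14 = 152.14.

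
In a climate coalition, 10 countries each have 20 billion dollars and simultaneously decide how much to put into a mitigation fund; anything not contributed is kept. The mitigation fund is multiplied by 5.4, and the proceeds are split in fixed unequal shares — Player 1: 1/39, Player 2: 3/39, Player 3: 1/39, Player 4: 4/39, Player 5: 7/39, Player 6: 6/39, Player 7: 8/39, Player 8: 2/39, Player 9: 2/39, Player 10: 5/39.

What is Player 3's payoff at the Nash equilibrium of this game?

22.77 billion dollars

For player j, contributing a unit is worthwhile iff 5.4 × (j's share) ≥ 1, i.e. iff j's share is at least 0.1852.
The only share above 0.1852 is Player 7's 8/39, contributing 20; the remaining 9 contribute 0. Total contributed: 20.
Player 3 keeps 20 and receives 5.4 × 20 × 1/39 = 2.77 from the mitigation fund, for a payoff of 22.77.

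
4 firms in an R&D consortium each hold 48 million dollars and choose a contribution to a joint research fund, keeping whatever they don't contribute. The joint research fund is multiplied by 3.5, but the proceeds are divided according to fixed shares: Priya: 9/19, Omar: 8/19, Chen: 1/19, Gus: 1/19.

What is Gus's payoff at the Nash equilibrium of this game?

65.68 million dollars

Player j's private return per contributed unit is 3.5 × (j's share). Contributing is weakly dominant for j when that share is at least 1/3.5 = 0.2857, and contributing 0 is dominant otherwise.
Priya and Omar clear that bar, contributing 48 each; the remaining 2 contribute 0. Total contributed: 96.
Gus keeps 48 and receives 3.5 × 96 × 1/19 = 17.68 from the joint research fund, for a payoff of 65.68.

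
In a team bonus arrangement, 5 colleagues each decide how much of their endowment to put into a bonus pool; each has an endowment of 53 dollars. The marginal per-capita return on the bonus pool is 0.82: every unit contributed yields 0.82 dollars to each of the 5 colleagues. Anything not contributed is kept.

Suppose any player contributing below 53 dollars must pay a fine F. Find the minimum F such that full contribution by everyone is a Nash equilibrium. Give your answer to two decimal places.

9.54 dollars

Given the others contribute fully, the best deviation is to contribute 0 (any partial contribution still incurs the fine and gives up units whose private return 0.82 is below 1).
Deviating from 53 to 0 saves 53 dollars but forfeits the deviator's share of the drop in the bonus pool: 0.82 × 53 = 43.46.
So the deviation gain is 53 − 43.46 = 9.54, and the fine must be at least 9.54 dollars to wipe it out.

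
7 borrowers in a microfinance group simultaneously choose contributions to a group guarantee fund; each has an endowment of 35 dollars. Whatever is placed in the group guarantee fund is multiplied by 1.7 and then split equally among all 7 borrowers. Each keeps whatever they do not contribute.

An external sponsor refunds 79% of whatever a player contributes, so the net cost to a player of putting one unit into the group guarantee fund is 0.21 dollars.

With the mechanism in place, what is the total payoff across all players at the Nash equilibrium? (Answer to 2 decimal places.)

610.05 dollars

With the mechanism, a contributed unit returns (1.7/7) / 0.21 = 1.1565 per unit of net cost to the contributor — now above 1 — so contributing fully is weakly dominant for every player.
So the Nash equilibrium is full contribution by all 7; the group earns 7 × (35 × 0.79 + 1.7 × 35) = 610.05.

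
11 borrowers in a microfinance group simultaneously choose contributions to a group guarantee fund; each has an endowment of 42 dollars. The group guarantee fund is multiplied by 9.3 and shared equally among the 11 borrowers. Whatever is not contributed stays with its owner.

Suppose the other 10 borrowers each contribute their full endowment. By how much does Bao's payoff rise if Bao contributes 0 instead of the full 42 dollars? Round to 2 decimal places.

6.49 dollars

Switching from a contribution of 42 to 0 lets Bao keep an extra 42 dollars, but lowers the group guarantee fund by 42, which costs Bao their own share of that drop: 9.3/11 × 42 = 35.51.
Net gain = 42 − 35.51 = 6.49. The private return per contributed unit (0.8455) is below 1, so free-riding is indeed the best response regardless of what the others do.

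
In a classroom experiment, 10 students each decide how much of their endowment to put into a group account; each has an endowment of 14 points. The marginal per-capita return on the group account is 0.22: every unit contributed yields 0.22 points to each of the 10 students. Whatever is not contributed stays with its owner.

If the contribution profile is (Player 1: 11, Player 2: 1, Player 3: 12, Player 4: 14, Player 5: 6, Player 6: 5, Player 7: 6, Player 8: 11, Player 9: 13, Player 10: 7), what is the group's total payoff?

243.20 points

Total contributed: 11 + 1 + 12 + 14 + 6 + 5 + 6 + 11 + 13 + 7 = 86; total kept: 10 × 14 − 86 = 54.
The group account pays out 0.22 × 10 × 86 = 189.20 in aggregate.
Group total = 54 + 189.20 = 243.20.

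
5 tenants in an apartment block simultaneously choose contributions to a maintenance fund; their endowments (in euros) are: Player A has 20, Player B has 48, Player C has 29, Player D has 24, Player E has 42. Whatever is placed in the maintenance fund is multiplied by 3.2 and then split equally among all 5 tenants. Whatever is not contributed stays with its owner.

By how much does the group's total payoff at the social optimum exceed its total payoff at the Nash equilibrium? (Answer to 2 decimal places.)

The private return per contributed unit is 3.2/5 = 0.6400 < 1 for every player regardless of endowment, so the Nash equilibrium is zero contribution and the group total is Σ E_j = 20 + 48 + 29 + 24 + 42 = 163.
Each contributed unit returns 3.200 to the group, so the social optimum is full contribution by everyone: group total = 3.200 × 163 = 521.60.
Efficiency loss = (3.200 − 1) × 163 = 358.60.

358.60 euros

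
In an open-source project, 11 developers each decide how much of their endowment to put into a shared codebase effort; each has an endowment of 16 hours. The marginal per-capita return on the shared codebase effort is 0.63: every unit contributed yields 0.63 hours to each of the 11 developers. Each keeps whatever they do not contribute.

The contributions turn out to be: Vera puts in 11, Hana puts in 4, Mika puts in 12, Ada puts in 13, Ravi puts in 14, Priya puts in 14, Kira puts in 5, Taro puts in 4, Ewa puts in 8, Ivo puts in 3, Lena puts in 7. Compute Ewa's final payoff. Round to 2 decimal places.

67.85 hours

Total contributed: 11 + 4 + 12 + 13 + 14 + 14 + 5 + 4 + 8 + 3 + 7 = 95.
Each receives 0.63 × 95 = 59.85 from the shared codebase effort.
Ewa keeps 16 − 8 = 8, so Ewa's payoff is 8 + 59.85 = 67.85.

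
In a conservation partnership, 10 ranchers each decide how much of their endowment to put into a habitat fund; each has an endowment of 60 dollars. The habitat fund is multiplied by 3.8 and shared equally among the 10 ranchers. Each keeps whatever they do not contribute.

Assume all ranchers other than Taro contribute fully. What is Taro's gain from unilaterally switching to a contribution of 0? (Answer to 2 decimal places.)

37.20 dollars

Switching from a contribution of 60 to 0 lets Taro keep an extra 60 dollars, but lowers the habitat fund by 60, which costs Taro their own share of that drop: 3.8/10 × 60 = 22.80.
Net gain = 60 − 22.80 = 37.20. The private return per contributed unit (0.3800) is below 1, so free-riding is indeed the best response regardless of what the others do.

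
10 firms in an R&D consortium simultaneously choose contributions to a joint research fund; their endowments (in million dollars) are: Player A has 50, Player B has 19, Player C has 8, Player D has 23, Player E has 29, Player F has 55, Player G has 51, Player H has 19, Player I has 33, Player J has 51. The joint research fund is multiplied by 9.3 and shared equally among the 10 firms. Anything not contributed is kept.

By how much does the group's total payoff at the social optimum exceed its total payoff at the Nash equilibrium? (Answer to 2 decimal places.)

2805.40 million dollars

The private return per contributed unit is 9.3/10 = 0.9300 < 1 for every player regardless of endowment, so the Nash equilibrium is zero contribution and the group total is Σ E_j = 50 + 19 + 8 + 23 + 29 + 55 + 51 + 19 + 33 + 51 = 338.
Each contributed unit returns 9.300 to the group, so the social optimum is full contribution by everyone: group total = 9.300 × 338 = 3143.40.
Efficiency loss = (9.300 − 1) × 338 = 2805.40.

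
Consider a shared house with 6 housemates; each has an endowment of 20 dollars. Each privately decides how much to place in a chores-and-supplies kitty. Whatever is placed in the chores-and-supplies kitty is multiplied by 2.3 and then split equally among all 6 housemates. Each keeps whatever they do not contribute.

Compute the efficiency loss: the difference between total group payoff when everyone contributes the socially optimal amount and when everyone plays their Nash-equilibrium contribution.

156.00 dollars

Each contributed unit returns 2.3/6 = 0.3833 to its contributor — below 1 — so contributing 0 is dominant for every player. At the Nash equilibrium everyone keeps their 20, and the group total is 6 × 20 = 120.
Each contributed unit returns 2.300 to the group as a whole (0.3833 to each of 6 players), which exceeds 1, so the social optimum is full contribution: group total = 2.300 × 120 = 276.00.
Efficiency loss = 276.00 − 120 = 156.00.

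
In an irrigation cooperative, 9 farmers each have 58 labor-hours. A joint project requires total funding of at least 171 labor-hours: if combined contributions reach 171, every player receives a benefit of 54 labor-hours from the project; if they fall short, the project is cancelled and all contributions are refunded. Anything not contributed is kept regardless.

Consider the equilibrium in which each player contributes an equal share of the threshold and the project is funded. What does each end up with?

93 labor-hours

Equal share of the threshold: 171/9 = 19.
At this profile no one gains by cutting their contribution: any cut drops the total below 171, the project is cancelled, contributions are refunded, and the deviator ends with 58, which is less than 58 − 19 + 54 = 93. Contributing more than 19 just wastes the excess. So contributing exactly 19 is a best response.
Each player's payoff: 58 − 19 + 54 = 93.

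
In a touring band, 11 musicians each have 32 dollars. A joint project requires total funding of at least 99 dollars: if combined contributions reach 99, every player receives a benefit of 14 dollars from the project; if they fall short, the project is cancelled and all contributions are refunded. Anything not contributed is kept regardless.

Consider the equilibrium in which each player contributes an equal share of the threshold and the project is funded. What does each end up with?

Equal share of the threshold: 99/11 = 9.
At this profile no one gains by cutting their contribution: any cut drops the total below 99, the project is cancelled, contributions are refunded, and the deviator ends with 32, which is less than 32 − 9 + 14 = 37. Contributing more than 9 just wastes the excess. So contributing exactly 9 is a best response.
Each player's payoff: 32 − 9 + 14 = 37.

37 dollars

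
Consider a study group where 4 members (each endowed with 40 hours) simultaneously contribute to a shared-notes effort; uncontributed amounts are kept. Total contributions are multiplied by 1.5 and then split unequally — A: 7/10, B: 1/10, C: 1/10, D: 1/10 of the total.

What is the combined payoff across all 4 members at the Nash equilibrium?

For player j, contributing a unit is worthwhile iff 1.5 × (j's share) ≥ 1, i.e. iff j's share is at least 0.6667.
The only share above 0.6667 is A's 7/10, contributing 40; the remaining 3 contribute 0. Total contributed: 40.
The shared-notes effort pays out 1.5 × 40 = 60.00 in total (split across the unequal shares, but the aggregate is all that matters for the group sum).
The 3 free-riders keep 40 each, adding 120. Group total = 120 + 60.00 = 180.00.

180.00 hours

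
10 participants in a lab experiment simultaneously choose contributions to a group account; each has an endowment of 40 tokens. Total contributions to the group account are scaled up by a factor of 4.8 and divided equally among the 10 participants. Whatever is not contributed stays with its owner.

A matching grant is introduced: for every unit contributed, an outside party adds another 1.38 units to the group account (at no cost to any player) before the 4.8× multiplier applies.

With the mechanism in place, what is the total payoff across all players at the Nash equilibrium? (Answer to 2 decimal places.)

With the mechanism, a contributed unit returns 4.8 × 2.38 / 10 = 1.1424 per unit of net cost to the contributor — now above 1 — so contributing fully is weakly dominant for every player.
So the Nash equilibrium is full contribution by all 10; the group earns 4.8 × 2.38 × 400 = 4569.60.

4569.60 tokens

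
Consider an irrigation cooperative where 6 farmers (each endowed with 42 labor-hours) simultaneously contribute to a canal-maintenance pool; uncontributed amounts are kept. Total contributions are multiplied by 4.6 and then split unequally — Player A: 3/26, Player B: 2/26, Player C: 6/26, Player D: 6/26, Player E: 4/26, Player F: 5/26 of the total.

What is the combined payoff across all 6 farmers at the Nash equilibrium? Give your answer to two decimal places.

554.40 labor-hours

For player j, contributing a unit is worthwhile iff 4.6 × (j's share) ≥ 1, i.e. iff j's share is at least 0.2174.
Player C and Player D clear that bar, contributing 42 each; the remaining 4 contribute 0. Total contributed: 84.
The canal-maintenance pool pays out 4.6 × 84 = 386.40 in total (split across the unequal shares, but the aggregate is all that matters for the group sum).
The 4 free-riders keep 42 each, adding 168. Group total = 168 + 386.40 = 554.40.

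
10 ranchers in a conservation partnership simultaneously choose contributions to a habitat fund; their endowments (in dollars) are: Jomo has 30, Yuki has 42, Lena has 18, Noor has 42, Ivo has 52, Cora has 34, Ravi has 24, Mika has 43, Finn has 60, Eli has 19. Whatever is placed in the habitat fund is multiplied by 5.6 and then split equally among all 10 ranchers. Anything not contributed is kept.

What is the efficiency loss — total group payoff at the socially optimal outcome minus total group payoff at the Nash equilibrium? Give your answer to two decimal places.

1674.40 dollars

The private return per contributed unit is 5.6/10 = 0.5600 < 1 for every player regardless of endowment, so the Nash equilibrium is zero contribution and the group total is Σ E_j = 30 + 42 + 18 + 42 + 52 + 34 + 24 + 43 + 60 + 19 = 364.
Each contributed unit returns 5.600 to the group, so the social optimum is full contribution by everyone: group total = 5.600 × 364 = 2038.40.
Efficiency loss = (5.600 − 1) × 364 = 1674.40.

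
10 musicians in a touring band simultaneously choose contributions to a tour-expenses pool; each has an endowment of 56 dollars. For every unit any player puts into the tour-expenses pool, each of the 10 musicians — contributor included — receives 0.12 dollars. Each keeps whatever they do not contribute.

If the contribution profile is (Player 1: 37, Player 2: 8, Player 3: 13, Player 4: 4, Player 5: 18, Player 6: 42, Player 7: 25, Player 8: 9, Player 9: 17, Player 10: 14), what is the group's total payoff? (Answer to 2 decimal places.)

597.40 dollars

Total contributed: 37 + 8 + 13 + 4 + 18 + 42 + 25 + 9 + 17 + 14 = 187; total kept: 10 × 56 − 187 = 373.
The tour-expenses pool pays out 0.12 × 10 × 187 = 224.40 in aggregate.
Group total = 373 + 224.40 = 597.40.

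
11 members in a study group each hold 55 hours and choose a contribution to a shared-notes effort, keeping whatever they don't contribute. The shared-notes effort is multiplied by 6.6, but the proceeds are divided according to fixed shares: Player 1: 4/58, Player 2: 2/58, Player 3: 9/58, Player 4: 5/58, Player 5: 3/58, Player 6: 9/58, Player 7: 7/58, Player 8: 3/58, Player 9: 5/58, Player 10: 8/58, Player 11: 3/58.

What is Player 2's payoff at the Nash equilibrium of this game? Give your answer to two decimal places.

80.03 hours

Player j's private return per contributed unit is 6.6 × (j's share). Contributing is weakly dominant for j when that share is at least 1/6.6 = 0.1515, and contributing 0 is dominant otherwise.
The shares above 0.1515 belong to Player 3 and Player 6, contributing 55 each; the remaining 9 contribute 0. Total contributed: 110.
Player 2 keeps 55 and receives 6.6 × 110 × 2/58 = 25.03 from the shared-notes effort, for a payoff of 80.03.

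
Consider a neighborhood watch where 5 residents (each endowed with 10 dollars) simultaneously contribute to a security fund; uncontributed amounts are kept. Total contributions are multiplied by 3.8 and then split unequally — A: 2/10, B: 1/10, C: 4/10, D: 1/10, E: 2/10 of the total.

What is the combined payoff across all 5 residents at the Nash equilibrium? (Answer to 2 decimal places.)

78.00 dollars

Each unit j contributes comes back to j as 3.8 × (j's share), so j prefers to contribute only if that share exceeds 1/3.8 = 0.2632; otherwise keeping the unit dominates.
C alone (share 4/10) is above the threshold, contributing 10; the remaining 4 contribute 0. Total contributed: 10.
The security fund pays out 3.8 × 10 = 38.00 in total (split across the unequal shares, but the aggregate is all that matters for the group sum).
The 4 free-riders keep 10 each, adding 40. Group total = 40 + 38.00 = 78.00.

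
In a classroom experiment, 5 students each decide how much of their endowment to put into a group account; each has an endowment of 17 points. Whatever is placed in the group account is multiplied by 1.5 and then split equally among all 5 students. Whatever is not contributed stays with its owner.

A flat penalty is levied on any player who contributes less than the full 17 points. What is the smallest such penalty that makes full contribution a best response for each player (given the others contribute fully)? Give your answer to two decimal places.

Given the others contribute fully, the best deviation is to contribute 0 (any partial contribution still incurs the fine and gives up units whose private return 0.3000 is below 1).
Deviating from 17 to 0 saves 17 points but forfeits the deviator's share of the drop in the group account: 1.5/5 × 17 = 5.10.
So the deviation gain is 17 − 5.10 = 11.90, and the fine must be at least 11.90 points to wipe it out.

11.90 points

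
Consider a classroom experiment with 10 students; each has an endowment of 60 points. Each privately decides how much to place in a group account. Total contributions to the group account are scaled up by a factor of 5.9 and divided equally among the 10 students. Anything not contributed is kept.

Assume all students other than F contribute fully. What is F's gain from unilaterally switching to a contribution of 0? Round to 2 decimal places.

24.60 points

Switching from a contribution of 60 to 0 lets F keep an extra 60 points, but lowers the group account by 60, which costs F their own share of that drop: 5.9/10 × 60 = 35.40.
Net gain = 60 − 35.40 = 24.60. The private return per contributed unit (0.5900) is below 1, so free-riding is indeed the best response regardless of what the others do.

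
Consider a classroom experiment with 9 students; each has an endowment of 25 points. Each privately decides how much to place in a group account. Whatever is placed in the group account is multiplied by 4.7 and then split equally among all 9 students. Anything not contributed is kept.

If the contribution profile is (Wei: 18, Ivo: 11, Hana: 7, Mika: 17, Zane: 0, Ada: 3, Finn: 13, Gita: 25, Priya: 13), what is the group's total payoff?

620.90 points

Total contributed: 18 + 11 + 7 + 17 + 0 + 3 + 13 + 25 + 13 = 107; total kept: 9 × 25 − 107 = 118.
The group account pays out 4.7 × 107 = 502.90 in aggregate.
Group total = 118 + 502.90 = 620.90.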